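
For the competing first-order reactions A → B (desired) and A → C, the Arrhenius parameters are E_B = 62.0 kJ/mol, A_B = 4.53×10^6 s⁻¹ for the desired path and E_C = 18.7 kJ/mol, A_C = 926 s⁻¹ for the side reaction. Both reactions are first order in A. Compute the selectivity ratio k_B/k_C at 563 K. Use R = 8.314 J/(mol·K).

Since both paths have the same order in A, the concentration cancels and S_{B/C} = k_B/k_C = (A_B/A_C)·exp[(E_C−E_B)/(RT)].
(E_C−E_B)/(RT) = (18.7−62.0)×10³/(8.314×563) = -43300/4681 = -9.251.
k_B/k_C = (4.53×10^6/926)·exp(-9.251) = 4892 × 9.605×10^-5 = 0.470.

0.470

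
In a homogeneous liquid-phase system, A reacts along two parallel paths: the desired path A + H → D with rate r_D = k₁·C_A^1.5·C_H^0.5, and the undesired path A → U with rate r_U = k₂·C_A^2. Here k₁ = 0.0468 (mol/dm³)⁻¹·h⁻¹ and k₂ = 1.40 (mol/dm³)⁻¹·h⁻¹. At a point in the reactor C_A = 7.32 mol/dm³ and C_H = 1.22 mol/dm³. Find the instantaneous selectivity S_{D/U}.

0.0136

S_{D/U} = r_D/r_U = (k₁·C_A^1.5·C_H^0.5)/(k₂·C_A^2) = (k₁/k₂)·C_A^-0.5·C_H^0.5.
= (0.0468×7.320^1.5×1.220^0.5) / (1.40×7.320^2) = 1.024/75.02 = 0.0136.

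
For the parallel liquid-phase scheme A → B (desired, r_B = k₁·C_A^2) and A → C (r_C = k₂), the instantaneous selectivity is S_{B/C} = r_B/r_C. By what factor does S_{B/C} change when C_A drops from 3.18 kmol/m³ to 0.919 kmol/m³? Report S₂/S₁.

S_{B/C} = (k₁/k₂)·C_A^2, so S₂/S₁ = (C_{A,2}/C_{A,1})^2.
= (0.919/3.18)^2 = (0.2890)^2 = 0.0835.

0.0835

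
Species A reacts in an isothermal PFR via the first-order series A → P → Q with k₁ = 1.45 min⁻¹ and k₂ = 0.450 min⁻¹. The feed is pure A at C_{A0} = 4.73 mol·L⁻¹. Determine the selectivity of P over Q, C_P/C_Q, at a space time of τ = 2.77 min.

0.661

For first-order series with pure A initially, C_P(τ) = k₁C_{A0}/(k₂−k₁)·(e^(−k₁τ) − e^(−k₂τ)).
e^(−k₁τ) = e^(−1.45×2.77) = e^(−4.016) = 0.01802; e^(−k₂τ) = e^(−1.246) = 0.2875.
C_P = 1.45×4.73/(0.450−1.45) × (0.01802−0.2875) = (-6.859)×(-0.2695) = 1.848 mol·L⁻¹.
C_A = C_{A0}e^(−k₁τ) = 0.08522 mol·L⁻¹, so C_Q = C_{A0}−C_A−C_P = 2.796 mol·L⁻¹; C_P/C_Q = 0.661.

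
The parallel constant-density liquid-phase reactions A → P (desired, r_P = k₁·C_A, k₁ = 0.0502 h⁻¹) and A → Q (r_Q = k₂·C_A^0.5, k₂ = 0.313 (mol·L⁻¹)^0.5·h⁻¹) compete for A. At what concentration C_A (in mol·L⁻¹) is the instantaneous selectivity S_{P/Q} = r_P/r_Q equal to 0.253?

S_{P/Q} = (k₁/k₂)·C_A^0.5 ⇒ C_A = (S·k₂/k₁)^(2).
= (0.253×0.313/0.0502)^(2) = (1.577)^(2) = 2.49 mol·L⁻¹.

2.49 mol·L⁻¹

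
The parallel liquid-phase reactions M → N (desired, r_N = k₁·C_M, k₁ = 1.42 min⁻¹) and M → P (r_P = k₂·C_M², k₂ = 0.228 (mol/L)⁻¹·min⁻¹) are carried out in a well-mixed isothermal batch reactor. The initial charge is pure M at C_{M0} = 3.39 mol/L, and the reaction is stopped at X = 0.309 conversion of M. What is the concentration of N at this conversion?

0.718 mol/L

C_M = C_{M0}(1−X) = 2.342 mol/L.
Along a PFR/batch, dC_N/dC_M = −r_N/(r_N+r_P) = −k₁/(k₁+k₂·C_M).
Integrating from C_{M0} to C_M: C_N = (1.42/0.228)·ln[(1.42+0.228·3.39)/(1.42+0.228·2.34)] = 6.228·ln(2.193/1.954) = 0.7182 mol/L.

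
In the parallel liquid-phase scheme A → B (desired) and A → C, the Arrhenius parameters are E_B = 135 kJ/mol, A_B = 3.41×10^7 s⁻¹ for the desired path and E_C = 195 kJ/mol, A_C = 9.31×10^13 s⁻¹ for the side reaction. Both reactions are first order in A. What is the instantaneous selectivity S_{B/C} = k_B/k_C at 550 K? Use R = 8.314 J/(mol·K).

k_B/k_C = (A_B/A_C)·exp[−(E_B−E_C)/(RT)] = (A_B/A_C)·exp[(E_C−E_B)/(RT)].
(E_C−E_B)/(RT) = (195−135)×10³/(8.314×550) = 60000/4573 = 13.12.
k_B/k_C = (3.41×10^7/9.31×10^13)·exp(13.12) = 3.663×10^-7 × 4.995×10^5 = 0.183.

0.183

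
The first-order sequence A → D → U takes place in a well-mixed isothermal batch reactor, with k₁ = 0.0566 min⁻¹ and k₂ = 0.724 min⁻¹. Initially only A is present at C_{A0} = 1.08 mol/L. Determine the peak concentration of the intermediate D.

At the optimum, C_{D,max}/C_{A0} = (k₁/k₂)^[k₂/(k₂−k₁)].
= (0.0566/0.724)^(0.724/(0.724−0.0566)) = (0.07818)^(1.085) = 0.06298.
C_{D,max} = 0.06298×1.08 = 0.0680 mol/L.

0.0680 mol/L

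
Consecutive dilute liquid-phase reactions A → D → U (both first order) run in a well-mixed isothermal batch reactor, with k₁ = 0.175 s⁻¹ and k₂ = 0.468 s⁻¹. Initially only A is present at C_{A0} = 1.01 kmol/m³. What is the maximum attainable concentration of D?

For a first-order series the maximum intermediate yield is C_{D,max}/C_{A0} = (k₁/k₂)^[k₂/(k₂−k₁)].
= (0.175/0.468)^(0.468/(0.468−0.175)) = (0.3739)^(1.597) = 0.2078.
C_{D,max} = 0.2078×1.01 = 0.210 kmol/m³.

0.210 kmol/m³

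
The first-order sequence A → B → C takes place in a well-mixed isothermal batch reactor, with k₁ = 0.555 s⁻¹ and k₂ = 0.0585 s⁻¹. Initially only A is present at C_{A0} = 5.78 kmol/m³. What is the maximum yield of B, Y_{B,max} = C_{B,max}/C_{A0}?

For a first-order series the maximum intermediate yield is C_{B,max}/C_{A0} = (k₁/k₂)^[k₂/(k₂−k₁)].
= (0.555/0.0585)^(0.0585/(0.0585−0.555)) = (9.487)^(-0.1178) = 0.7671.

0.767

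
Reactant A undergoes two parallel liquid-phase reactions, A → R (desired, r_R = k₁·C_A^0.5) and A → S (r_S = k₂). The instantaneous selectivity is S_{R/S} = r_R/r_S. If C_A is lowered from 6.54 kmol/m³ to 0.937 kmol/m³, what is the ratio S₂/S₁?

S_{R/S} = (k₁/k₂)·C_A^0.5, so S₂/S₁ = (C_{A,2}/C_{A,1})^0.5.
= (0.937/6.54)^0.5 = (0.1433)^0.5 = 0.379.
Selectivity toward R falls as C_A falls — high-concentration operation is favoured.

0.379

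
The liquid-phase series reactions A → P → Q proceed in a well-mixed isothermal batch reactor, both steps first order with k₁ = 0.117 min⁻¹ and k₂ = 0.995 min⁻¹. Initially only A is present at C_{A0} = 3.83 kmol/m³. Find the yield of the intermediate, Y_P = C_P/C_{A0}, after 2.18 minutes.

0.0880

Solving the coupled first-order balances gives C_P(t) = [k₁/(k₂−k₁)]·C_{A0}·(e^(−k₁t) − e^(−k₂t)).
e^(−k₁t) = e^(−0.117×2.18) = e^(−0.2551) = 0.7749; e^(−k₂t) = e^(−2.169) = 0.1143.
C_P = 0.117×3.83/(0.995−0.117) × (0.7749−0.1143) = 0.5104×0.6606 = 0.3371 kmol/m³.
Y_P = C_P/C_{A0} = 0.3371/3.83 = 0.0880.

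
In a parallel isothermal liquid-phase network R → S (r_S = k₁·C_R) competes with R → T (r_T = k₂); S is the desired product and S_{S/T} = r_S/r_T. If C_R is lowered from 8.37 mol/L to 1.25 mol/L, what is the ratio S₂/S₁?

S_{S/T} = (k₁/k₂)·C_R, so S₂/S₁ = (C_{R,2}/C_{R,1}).
= 1.25/8.37 = 0.149.
Selectivity toward S falls as C_R falls — high-concentration operation is favoured.

0.149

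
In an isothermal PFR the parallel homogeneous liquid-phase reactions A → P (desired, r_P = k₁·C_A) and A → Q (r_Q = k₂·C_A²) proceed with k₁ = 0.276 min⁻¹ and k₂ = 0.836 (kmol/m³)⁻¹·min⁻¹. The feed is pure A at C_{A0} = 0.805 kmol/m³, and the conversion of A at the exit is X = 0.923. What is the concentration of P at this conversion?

C_A = C_{A0}(1−X) = 0.06198 kmol/m³.
Along a PFR/batch, dC_P/dC_A = −r_P/(r_P+r_Q) = −k₁/(k₁+k₂·C_A).
Integrating from C_{A0} to C_A: C_P = (0.276/0.836)·ln[(0.276+0.836·0.805)/(0.276+0.836·0.0620)] = 0.3301·ln(0.9490/0.3278) = 0.3509 kmol/m³.

0.351 kmol/m³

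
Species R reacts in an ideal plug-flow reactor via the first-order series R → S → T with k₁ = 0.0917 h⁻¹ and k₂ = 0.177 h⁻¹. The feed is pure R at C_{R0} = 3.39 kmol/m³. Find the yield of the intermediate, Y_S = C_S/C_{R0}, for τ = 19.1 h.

0.150

For first-order series with pure R initially, C_S(τ) = k₁C_{R0}/(k₂−k₁)·(e^(−k₁τ) − e^(−k₂τ)).
e^(−k₁τ) = e^(−0.0917×19.1) = e^(−1.751) = 0.1735; e^(−k₂τ) = e^(−3.381) = 0.03402.
C_S = 0.0917×3.39/(0.177−0.0917) × (0.1735−0.03402) = 3.644×0.1395 = 0.5084 kmol/m³.
Y_S = C_S/C_{R0} = 0.5084/3.39 = 0.150.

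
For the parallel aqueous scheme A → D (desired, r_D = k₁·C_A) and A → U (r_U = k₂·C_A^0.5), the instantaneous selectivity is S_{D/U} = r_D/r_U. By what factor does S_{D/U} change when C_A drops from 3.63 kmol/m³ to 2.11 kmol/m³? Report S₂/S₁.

S_{D/U} = (k₁/k₂)·C_A^0.5, so S₂/S₁ = (C_{A,2}/C_{A,1})^0.5.
= (2.11/3.63)^0.5 = (0.5813)^0.5 = 0.762.

0.762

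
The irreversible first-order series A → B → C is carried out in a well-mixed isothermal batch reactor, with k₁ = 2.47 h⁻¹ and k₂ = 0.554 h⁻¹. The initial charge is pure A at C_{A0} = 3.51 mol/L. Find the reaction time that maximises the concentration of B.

The intermediate peaks when r₁ = r₂, i.e. k₁e^(−k₁t) = k₂e^(−k₂t), giving t_opt = ln(k₂/k₁)/(k₂−k₁).
= ln(0.554/2.47)/(0.554−2.47) = ln(0.2243)/-1.916 = -1.495/-1.916 = 0.780 h.

0.780 h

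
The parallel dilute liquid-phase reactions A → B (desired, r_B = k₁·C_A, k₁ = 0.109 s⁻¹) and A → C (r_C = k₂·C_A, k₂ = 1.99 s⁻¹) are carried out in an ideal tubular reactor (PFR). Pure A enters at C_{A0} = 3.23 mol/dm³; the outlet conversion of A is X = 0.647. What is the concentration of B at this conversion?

C_A = C_{A0}(1−X) = 1.140 mol/dm³.
Both paths are first order in A, so the instantaneous fraction to B is constant: dC_B/d(−C_A) = k₁/(k₁+k₂) = 0.05193.
C_B = 0.05193·(C_{A0}−C_A) = 0.05193×2.090 = 0.109 mol/dm³.

0.109 mol/dm³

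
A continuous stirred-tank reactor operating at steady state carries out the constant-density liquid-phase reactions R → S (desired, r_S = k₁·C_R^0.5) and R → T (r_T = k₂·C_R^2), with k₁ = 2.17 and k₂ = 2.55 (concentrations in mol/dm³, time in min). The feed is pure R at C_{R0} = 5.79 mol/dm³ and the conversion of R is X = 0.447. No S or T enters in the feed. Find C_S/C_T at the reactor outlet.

Exit C_R = C_{R0}(1−X) = 5.79×0.553 = 3.202 mol/dm³.
A CSTR operates uniformly at the exit composition, giving r_S = 3.883 and r_T = 26.14 (each k·C_R^n at C_R = 3.202).
Overall selectivity = C_S/C_T = r_Sτ/(r_Tτ) = r_S/r_T = 0.149.

0.149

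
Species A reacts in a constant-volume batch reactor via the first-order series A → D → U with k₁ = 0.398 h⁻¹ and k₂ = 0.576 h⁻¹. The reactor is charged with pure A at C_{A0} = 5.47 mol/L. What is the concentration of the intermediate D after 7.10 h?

0.520 mol/L

For first-order series with pure A initially, C_D(t) = k₁C_{A0}/(k₂−k₁)·(e^(−k₁t) − e^(−k₂t)).
e^(−k₁t) = e^(−0.398×7.10) = e^(−2.826) = 0.05926; e^(−k₂t) = e^(−4.090) = 0.01675.
C_D = 0.398×5.47/(0.576−0.398) × (0.05926−0.01675) = 12.23×0.04252 = 0.5200 mol/L.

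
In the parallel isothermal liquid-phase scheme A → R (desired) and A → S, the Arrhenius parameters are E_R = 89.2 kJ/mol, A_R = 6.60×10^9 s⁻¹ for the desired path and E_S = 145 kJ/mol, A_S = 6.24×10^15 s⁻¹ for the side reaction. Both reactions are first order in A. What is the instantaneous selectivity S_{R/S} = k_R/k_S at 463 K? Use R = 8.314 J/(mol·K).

With equal orders, S_{R/S} = k_R/k_S = (A_R/A_S)·exp[(E_S−E_R)/(RT)].
(E_S−E_R)/(RT) = (145−89.2)×10³/(8.314×463) = 55800/3849 = 14.50.
k_R/k_S = (6.60×10^9/6.24×10^15)·exp(14.50) = 1.058×10^-6 × 1.975×10^6 = 2.09.

2.09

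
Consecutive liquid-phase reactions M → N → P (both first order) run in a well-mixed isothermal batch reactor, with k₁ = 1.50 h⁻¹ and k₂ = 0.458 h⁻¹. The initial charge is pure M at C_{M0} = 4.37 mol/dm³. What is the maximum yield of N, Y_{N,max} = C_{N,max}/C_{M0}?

0.594

Evaluating C_N at t_opt = ln(k₂/k₁)/(k₂−k₁) gives C_{N,max}/C_{M0} = (k₁/k₂)^[k₂/(k₂−k₁)].
= (1.50/0.458)^(0.458/(0.458−1.50)) = (3.275)^(-0.4395) = 0.5937.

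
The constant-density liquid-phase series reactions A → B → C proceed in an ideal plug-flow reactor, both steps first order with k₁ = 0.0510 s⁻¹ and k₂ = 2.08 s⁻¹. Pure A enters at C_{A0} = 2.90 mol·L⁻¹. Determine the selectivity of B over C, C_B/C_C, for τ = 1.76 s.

The intermediate concentration in a first-order A→B→C sequence is C_B = k₁C_{A0}(e^(−k₁τ) − e^(−k₂τ))/(k₂−k₁).
e^(−k₁τ) = e^(−0.0510×1.76) = e^(−0.08976) = 0.9142; e^(−k₂τ) = e^(−3.661) = 0.02571.
C_B = 0.0510×2.90/(2.08−0.0510) × (0.9142−0.02571) = 0.07289×0.8884 = 0.06476 mol·L⁻¹.
C_A = C_{A0}e^(−k₁τ) = 2.651 mol·L⁻¹, so C_C = C_{A0}−C_A−C_B = 0.1842 mol·L⁻¹; C_B/C_C = 0.352.

0.352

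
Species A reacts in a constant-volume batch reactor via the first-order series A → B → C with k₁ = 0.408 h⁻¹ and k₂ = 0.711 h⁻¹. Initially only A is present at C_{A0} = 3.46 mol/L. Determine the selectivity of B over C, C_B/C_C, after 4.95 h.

The intermediate concentration in a first-order A→B→C sequence is C_B = k₁C_{A0}(e^(−k₁t) − e^(−k₂t))/(k₂−k₁).
e^(−k₁t) = e^(−0.408×4.95) = e^(−2.020) = 0.1327; e^(−k₂t) = e^(−3.519) = 0.02962.
C_B = 0.408×3.46/(0.711−0.408) × (0.1327−0.02962) = 4.659×0.1031 = 0.4803 mol/L.
C_A = C_{A0}e^(−k₁t) = 0.4592 mol/L, so C_C = C_{A0}−C_A−C_B = 2.521 mol/L; C_B/C_C = 0.191.

0.191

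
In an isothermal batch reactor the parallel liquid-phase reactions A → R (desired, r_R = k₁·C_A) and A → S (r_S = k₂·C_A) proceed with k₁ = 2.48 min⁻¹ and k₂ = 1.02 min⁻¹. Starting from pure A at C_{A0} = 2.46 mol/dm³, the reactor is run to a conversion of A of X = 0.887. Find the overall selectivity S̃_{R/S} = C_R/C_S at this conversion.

2.43

C_A = C_{A0}(1−X) = 0.2780 mol/dm³.
Both paths are first order in A, so the instantaneous fraction to R is constant: dC_R/d(−C_A) = k₁/(k₁+k₂) = 0.7086.
C_R = 0.7086·(C_{A0}−C_A) = 0.7086×2.182 = 1.55 mol/dm³.
C_S = (C_{A0}−C_A)−C_R = 0.6359 mol/dm³; S̃_{R/S} = 1.546/0.6359 = 2.43.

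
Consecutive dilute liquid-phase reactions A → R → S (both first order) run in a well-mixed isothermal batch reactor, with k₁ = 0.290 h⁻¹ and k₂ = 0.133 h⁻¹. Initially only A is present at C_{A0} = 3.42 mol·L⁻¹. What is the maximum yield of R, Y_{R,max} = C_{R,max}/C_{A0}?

At the optimum, C_{R,max}/C_{A0} = (k₁/k₂)^[k₂/(k₂−k₁)].
= (0.290/0.133)^(0.133/(0.133−0.290)) = (2.180)^(-0.8471) = 0.5167.

0.517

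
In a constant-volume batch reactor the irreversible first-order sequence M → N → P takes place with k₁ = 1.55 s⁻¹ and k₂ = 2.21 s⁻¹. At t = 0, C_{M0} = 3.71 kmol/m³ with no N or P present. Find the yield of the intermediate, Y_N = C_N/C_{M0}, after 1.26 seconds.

The intermediate concentration in a first-order A→B→C sequence is C_N = k₁C_{M0}(e^(−k₁t) − e^(−k₂t))/(k₂−k₁).
e^(−k₁t) = e^(−1.55×1.26) = e^(−1.953) = 0.1418; e^(−k₂t) = e^(−2.785) = 0.06175.
C_N = 1.55×3.71/(2.21−1.55) × (0.1418−0.06175) = 8.713×0.08009 = 0.6979 kmol/m³.
Y_N = C_N/C_{M0} = 0.6979/3.71 = 0.188.

0.188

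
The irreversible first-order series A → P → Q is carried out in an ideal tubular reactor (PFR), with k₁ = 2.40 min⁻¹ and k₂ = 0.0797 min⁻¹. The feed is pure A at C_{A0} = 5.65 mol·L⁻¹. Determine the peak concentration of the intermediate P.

For a first-order series the maximum intermediate yield is C_{P,max}/C_{A0} = (k₁/k₂)^[k₂/(k₂−k₁)].
= (2.40/0.0797)^(0.0797/(0.0797−2.40)) = (30.11)^(-0.03435) = 0.8896.
C_{P,max} = 0.8896×5.65 = 5.03 mol·L⁻¹.

5.03 mol·L⁻¹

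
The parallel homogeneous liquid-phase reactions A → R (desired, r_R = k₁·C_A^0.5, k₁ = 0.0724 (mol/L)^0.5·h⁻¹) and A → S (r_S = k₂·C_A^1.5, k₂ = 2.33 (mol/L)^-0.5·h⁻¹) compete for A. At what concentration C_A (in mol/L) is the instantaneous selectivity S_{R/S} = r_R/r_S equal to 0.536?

S_{R/S} = (k₁/k₂)·C_A⁻¹ ⇒ C_A = (S·k₂/k₁)^(-1).
= (0.536×2.33/0.0724)^(-1) = (17.25)^(-1) = 0.0580 mol/L.

0.0580 mol/L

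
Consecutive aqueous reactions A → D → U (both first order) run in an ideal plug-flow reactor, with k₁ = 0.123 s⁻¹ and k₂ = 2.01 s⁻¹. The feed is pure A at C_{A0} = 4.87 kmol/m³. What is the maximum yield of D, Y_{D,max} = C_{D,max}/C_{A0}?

Evaluating C_D at τ_opt = ln(k₂/k₁)/(k₂−k₁) gives C_{D,max}/C_{A0} = (k₁/k₂)^[k₂/(k₂−k₁)].
= (0.123/2.01)^(2.01/(2.01−0.123)) = (0.06119)^(1.065) = 0.05101.

0.0510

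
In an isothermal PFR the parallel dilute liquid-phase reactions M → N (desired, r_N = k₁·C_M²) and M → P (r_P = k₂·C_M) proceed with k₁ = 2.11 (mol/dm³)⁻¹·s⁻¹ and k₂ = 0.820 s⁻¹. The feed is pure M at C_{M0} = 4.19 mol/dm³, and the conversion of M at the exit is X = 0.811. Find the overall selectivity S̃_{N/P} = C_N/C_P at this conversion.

C_M = C_{M0}(1−X) = 0.7919 mol/dm³.
Along a PFR/batch, dC_P/dC_M = −r_P/(r_N+r_P) = −k₂/(k₂+k₁·C_M).
Integrating from C_{M0} to C_M: C_P = (0.820/2.11)·ln[(0.820+2.11·4.19)/(0.820+2.11·0.792)] = 0.3886·ln(9.661/2.491) = 0.5268 mol/dm³.
Then C_N = (C_{M0}−C_M) − C_P = 3.398 − 0.5268 = 2.871 mol/dm³.
S̃_{N/P} = C_N/C_P = 2.871/0.5268 = 5.45.

5.45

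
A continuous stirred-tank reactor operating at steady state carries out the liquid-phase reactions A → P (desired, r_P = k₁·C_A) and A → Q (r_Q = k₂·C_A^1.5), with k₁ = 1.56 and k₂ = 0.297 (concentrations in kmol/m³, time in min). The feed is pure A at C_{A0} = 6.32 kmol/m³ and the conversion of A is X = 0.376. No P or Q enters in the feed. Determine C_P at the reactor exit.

1.72 kmol/m³

Exit C_A = C_{A0}(1−X) = 6.32×0.624 = 3.944 kmol/m³.
In a CSTR the entire volume is at exit conditions, so r_P = 1.56×3.944 = 6.152 and r_Q = 0.297×3.944^1.5 = 2.326.
Fraction of consumed A going to P: r_P/(r_P+r_Q) = 0.7256.
C_P = 0.7256·C_{A0}·X = 0.7256×6.32×0.376 = 1.72 kmol/m³.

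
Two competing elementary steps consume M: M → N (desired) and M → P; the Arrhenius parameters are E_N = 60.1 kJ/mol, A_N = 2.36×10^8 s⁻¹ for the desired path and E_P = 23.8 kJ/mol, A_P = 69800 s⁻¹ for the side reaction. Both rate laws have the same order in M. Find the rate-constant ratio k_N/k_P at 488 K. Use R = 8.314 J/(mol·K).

0.440

With equal orders, S_{N/P} = k_N/k_P = (A_N/A_P)·exp[(E_P−E_N)/(RT)].
(E_P−E_N)/(RT) = (23.8−60.1)×10³/(8.314×488) = -36300/4057 = -8.947.
k_N/k_P = (2.36×10^8/69800)·exp(-8.947) = 3381 × 1.301×10^-4 = 0.440.
Since E_N > E_P, raising the temperature improves selectivity toward N.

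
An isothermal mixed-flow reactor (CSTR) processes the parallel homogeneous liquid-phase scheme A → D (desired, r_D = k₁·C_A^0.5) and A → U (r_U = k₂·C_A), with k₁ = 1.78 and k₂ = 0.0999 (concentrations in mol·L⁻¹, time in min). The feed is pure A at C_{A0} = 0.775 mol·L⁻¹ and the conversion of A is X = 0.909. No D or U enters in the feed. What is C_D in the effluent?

0.694 mol·L⁻¹

Exit C_A = C_{A0}(1−X) = 0.775×0.0910 = 0.07052 mol·L⁻¹.
In a CSTR the entire volume is at exit conditions, so r_D = 1.78×0.07052^0.5 = 0.4727 and r_U = 0.0999×0.07052 = 0.007045.
Fraction of consumed A going to D: r_D/(r_D+r_U) = 0.9853.
C_D = 0.9853·C_{A0}·X = 0.9853×0.775×0.909 = 0.694 mol·L⁻¹.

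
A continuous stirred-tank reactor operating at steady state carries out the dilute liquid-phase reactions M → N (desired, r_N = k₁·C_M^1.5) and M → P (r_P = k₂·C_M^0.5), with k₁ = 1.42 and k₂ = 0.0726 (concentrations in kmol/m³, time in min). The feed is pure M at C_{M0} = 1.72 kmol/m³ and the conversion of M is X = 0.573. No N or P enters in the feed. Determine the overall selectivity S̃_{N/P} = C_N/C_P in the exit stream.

Exit C_M = C_{M0}(1−X) = 1.72×0.427 = 0.7344 kmol/m³.
Rates in a CSTR are evaluated at the outlet concentration: r_N = 1.42×0.7344^1.5 = 0.8938, r_P = 0.0726×0.7344^0.5 = 0.06222.
Overall selectivity = C_N/C_P = r_Nτ/(r_Pτ) = r_N/r_P = 14.4.

14.4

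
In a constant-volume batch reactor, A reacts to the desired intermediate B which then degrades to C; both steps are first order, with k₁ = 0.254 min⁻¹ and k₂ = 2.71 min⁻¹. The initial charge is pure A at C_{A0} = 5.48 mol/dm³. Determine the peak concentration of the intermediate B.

For a first-order series the maximum intermediate yield is C_{B,max}/C_{A0} = (k₁/k₂)^[k₂/(k₂−k₁)].
= (0.254/2.71)^(2.71/(2.71−0.254)) = (0.09373)^(1.103) = 0.07337.
C_{B,max} = 0.07337×5.48 = 0.402 mol/dm³.

0.402 mol/dm³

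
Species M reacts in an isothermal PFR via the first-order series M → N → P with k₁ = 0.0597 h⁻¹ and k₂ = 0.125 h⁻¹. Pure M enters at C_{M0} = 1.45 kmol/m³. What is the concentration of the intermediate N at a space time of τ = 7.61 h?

For first-order series with pure M initially, C_N(τ) = k₁C_{M0}/(k₂−k₁)·(e^(−k₁τ) − e^(−k₂τ)).
e^(−k₁τ) = e^(−0.0597×7.61) = e^(−0.4543) = 0.6349; e^(−k₂τ) = e^(−0.9513) = 0.3863.
C_N = 0.0597×1.45/(0.125−0.0597) × (0.6349−0.3863) = 1.326×0.2486 = 0.3296 kmol/m³.

0.330 kmol/m³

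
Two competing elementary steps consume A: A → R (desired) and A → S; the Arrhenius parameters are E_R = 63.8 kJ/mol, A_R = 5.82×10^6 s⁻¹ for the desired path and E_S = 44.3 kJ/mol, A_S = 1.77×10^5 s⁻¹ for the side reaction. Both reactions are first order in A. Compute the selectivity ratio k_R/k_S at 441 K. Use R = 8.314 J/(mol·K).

Since both paths have the same order in A, the concentration cancels and S_{R/S} = k_R/k_S = (A_R/A_S)·exp[(E_S−E_R)/(RT)].
(E_S−E_R)/(RT) = (44.3−63.8)×10³/(8.314×441) = -19500/3666 = -5.318.
k_R/k_S = (5.82×10^6/1.77×10^5)·exp(-5.318) = 32.88 × 0.004900 = 0.161.
Since E_R > E_S, raising the temperature improves selectivity toward R.

0.161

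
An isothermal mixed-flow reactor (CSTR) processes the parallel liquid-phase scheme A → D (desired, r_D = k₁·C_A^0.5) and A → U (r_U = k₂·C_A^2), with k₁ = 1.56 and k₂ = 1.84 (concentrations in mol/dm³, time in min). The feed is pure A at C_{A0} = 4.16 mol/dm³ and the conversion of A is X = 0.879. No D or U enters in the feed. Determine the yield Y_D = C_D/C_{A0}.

Exit C_A = C_{A0}(1−X) = 4.16×0.121 = 0.5034 mol/dm³.
Rates in a CSTR are evaluated at the outlet concentration: r_D = 1.56×0.5034^0.5 = 1.107, r_U = 1.84×0.5034^2 = 0.4662.
Fraction of consumed A going to D: r_D/(r_D+r_U) = 0.7036.
C_D = 0.7036·C_{A0}·X = 0.7036×4.16×0.879 = 2.57 mol/dm³; Y_D = C_D/C_{A0} = 0.618.

0.618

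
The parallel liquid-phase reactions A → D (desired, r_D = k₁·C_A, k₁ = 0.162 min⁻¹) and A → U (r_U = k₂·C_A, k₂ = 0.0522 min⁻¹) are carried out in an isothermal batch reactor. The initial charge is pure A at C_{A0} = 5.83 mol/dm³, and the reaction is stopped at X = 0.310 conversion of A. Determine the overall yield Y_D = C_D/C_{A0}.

0.234

C_A = C_{A0}(1−X) = 4.023 mol/dm³.
Both paths are first order in A, so the instantaneous fraction to D is constant: dC_D/d(−C_A) = k₁/(k₁+k₂) = 0.7563.
C_D = 0.7563·(C_{A0}−C_A) = 0.7563×1.807 = 1.37 mol/dm³.
Y_D = C_D/C_{A0} = 1.367/5.83 = 0.234.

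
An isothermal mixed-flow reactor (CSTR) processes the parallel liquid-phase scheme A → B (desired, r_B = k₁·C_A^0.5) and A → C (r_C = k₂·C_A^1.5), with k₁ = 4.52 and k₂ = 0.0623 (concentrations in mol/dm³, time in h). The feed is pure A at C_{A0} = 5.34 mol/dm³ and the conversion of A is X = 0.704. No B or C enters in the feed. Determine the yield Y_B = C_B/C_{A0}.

Exit C_A = C_{A0}(1−X) = 5.34×0.296 = 1.581 mol/dm³.
In a CSTR the entire volume is at exit conditions, so r_B = 4.52×1.581^0.5 = 5.683 and r_C = 0.0623×1.581^1.5 = 0.1238.
Fraction of consumed A going to B: r_B/(r_B+r_C) = 0.9787.
C_B = 0.9787·C_{A0}·X = 0.9787×5.34×0.704 = 3.68 mol/dm³; Y_B = C_B/C_{A0} = 0.689.

0.689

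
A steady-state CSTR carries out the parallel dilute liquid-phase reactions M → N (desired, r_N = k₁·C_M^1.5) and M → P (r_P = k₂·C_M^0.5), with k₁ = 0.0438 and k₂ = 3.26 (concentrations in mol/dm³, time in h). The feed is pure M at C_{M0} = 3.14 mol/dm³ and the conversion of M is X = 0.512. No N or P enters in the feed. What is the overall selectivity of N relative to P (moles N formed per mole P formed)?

Exit C_M = C_{M0}(1−X) = 3.14×0.488 = 1.532 mol/dm³.
A CSTR operates uniformly at the exit composition, giving r_N = 0.08308 and r_P = 4.035 (each k·C_M^n at C_M = 1.532).
Overall selectivity = C_N/C_P = r_Nτ/(r_Pτ) = r_N/r_P = 0.0206.

0.0206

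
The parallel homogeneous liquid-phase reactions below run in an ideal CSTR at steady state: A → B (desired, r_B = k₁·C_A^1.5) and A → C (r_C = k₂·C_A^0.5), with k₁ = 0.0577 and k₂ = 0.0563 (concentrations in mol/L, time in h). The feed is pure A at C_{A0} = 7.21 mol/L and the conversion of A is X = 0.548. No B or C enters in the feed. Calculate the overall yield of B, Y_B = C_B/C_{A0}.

0.422

Exit C_A = C_{A0}(1−X) = 7.21×0.452 = 3.259 mol/L.
A CSTR operates uniformly at the exit composition, giving r_B = 0.3395 and r_C = 0.1016 (each k·C_A^n at C_A = 3.259).
Fraction of consumed A going to B: r_B/(r_B+r_C) = 0.7696.
C_B = 0.7696·C_{A0}·X = 0.7696×7.21×0.548 = 3.04 mol/L; Y_B = C_B/C_{A0} = 0.422.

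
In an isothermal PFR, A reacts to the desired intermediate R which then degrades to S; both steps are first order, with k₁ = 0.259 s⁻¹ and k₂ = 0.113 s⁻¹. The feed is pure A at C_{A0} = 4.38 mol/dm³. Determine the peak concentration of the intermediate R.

Evaluating C_R at τ_opt = ln(k₂/k₁)/(k₂−k₁) gives C_{R,max}/C_{A0} = (k₁/k₂)^[k₂/(k₂−k₁)].
= (0.259/0.113)^(0.113/(0.113−0.259)) = (2.292)^(-0.7740) = 0.5263.
C_{R,max} = 0.5263×4.38 = 2.31 mol/dm³.

2.31 mol/dm³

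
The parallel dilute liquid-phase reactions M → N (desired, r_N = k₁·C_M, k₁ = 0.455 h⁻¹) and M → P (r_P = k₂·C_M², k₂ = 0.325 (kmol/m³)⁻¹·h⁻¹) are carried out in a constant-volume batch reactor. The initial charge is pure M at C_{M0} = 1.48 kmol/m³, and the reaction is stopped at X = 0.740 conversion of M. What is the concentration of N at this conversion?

0.670 kmol/m³

C_M = C_{M0}(1−X) = 0.3848 kmol/m³.
Along a PFR/batch, dC_N/dC_M = −r_N/(r_N+r_P) = −k₁/(k₁+k₂·C_M).
Integrating from C_{M0} to C_M: C_N = (0.455/0.325)·ln[(0.455+0.325·1.48)/(0.455+0.325·0.385)] = 1.400·ln(0.9360/0.5801) = 0.6699 kmol/m³.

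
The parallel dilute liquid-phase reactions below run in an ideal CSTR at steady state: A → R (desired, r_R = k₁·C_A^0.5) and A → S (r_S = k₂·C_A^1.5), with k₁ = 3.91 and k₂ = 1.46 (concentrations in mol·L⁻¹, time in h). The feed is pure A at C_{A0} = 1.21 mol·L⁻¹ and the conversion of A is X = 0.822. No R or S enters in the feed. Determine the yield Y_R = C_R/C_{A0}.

Exit C_A = C_{A0}(1−X) = 1.21×0.178 = 0.2154 mol·L⁻¹.
Rates in a CSTR are evaluated at the outlet concentration: r_R = 3.91×0.2154^0.5 = 1.815, r_S = 1.46×0.2154^1.5 = 0.1459.
Fraction of consumed A going to R: r_R/(r_R+r_S) = 0.9256.
C_R = 0.9256·C_{A0}·X = 0.9256×1.21×0.822 = 0.921 mol·L⁻¹; Y_R = C_R/C_{A0} = 0.761.

0.761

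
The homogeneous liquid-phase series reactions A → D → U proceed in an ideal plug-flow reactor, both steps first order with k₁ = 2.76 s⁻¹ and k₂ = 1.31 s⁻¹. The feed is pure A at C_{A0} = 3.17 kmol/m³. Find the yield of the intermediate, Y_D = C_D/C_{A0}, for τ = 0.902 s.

0.426

Solving the coupled first-order balances gives C_D(τ) = [k₁/(k₂−k₁)]·C_{A0}·(e^(−k₁τ) − e^(−k₂τ)).
e^(−k₁τ) = e^(−2.76×0.902) = e^(−2.490) = 0.08295; e^(−k₂τ) = e^(−1.182) = 0.3068.
C_D = 2.76×3.17/(1.31−2.76) × (0.08295−0.3068) = (-6.034)×(-0.2238) = 1.351 kmol/m³.
Y_D = C_D/C_{A0} = 1.351/3.17 = 0.426.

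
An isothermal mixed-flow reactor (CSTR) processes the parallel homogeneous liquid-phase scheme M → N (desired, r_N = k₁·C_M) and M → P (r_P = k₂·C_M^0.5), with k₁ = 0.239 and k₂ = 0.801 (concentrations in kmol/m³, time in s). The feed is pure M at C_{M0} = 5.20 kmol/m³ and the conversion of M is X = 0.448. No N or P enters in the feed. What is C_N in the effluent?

0.782 kmol/m³

Exit C_M = C_{M0}(1−X) = 5.20×0.552 = 2.870 kmol/m³.
Rates in a CSTR are evaluated at the outlet concentration: r_N = 0.239×2.870 = 0.6860, r_P = 0.801×2.870^0.5 = 1.357.
Fraction of consumed M going to N: r_N/(r_N+r_P) = 0.3358.
C_N = 0.3358·C_{M0}·X = 0.3358×5.20×0.448 = 0.782 kmol/m³.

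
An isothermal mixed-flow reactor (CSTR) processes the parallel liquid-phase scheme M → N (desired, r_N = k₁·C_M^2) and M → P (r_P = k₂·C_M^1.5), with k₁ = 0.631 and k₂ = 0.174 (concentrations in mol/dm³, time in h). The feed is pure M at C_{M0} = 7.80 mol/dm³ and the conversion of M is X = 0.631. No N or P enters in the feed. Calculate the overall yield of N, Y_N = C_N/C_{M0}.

Exit C_M = C_{M0}(1−X) = 7.80×0.369 = 2.878 mol/dm³.
A CSTR operates uniformly at the exit composition, giving r_N = 5.227 and r_P = 0.8496 (each k·C_M^n at C_M = 2.878).
Fraction of consumed M going to N: r_N/(r_N+r_P) = 0.8602.
C_N = 0.8602·C_{M0}·X = 0.8602×7.80×0.631 = 4.23 mol/dm³; Y_N = C_N/C_{M0} = 0.543.

0.543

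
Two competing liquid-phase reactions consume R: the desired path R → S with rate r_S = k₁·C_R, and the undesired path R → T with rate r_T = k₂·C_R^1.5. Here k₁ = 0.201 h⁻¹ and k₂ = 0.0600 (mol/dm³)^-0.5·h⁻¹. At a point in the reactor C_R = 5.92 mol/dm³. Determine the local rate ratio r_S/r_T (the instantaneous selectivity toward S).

S_{S/T} = r_S/r_T = (k₁·C_R)/(k₂·C_R^1.5) = (k₁/k₂)·C_R^-0.5.
= (0.201×5.920) / (0.0600×5.920^1.5) = 1.190/0.8642 = 1.38.
The undesired path is higher order in R, so low C_R (CSTR or dilute feed) favours S.

1.38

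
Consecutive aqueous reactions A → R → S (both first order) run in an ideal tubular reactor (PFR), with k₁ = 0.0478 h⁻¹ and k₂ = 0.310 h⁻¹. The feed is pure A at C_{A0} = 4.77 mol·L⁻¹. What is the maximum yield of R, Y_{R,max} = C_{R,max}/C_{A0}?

0.110

Evaluating C_R at τ_opt = ln(k₂/k₁)/(k₂−k₁) gives C_{R,max}/C_{A0} = (k₁/k₂)^[k₂/(k₂−k₁)].
= (0.0478/0.310)^(0.310/(0.310−0.0478)) = (0.1542)^(1.182) = 0.1097.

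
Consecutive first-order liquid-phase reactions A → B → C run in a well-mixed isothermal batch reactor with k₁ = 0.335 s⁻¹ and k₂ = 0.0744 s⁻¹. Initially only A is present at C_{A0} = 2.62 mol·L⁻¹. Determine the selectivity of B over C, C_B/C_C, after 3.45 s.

6.18

For first-order series with pure A initially, C_B(t) = k₁C_{A0}/(k₂−k₁)·(e^(−k₁t) − e^(−k₂t)).
e^(−k₁t) = e^(−0.335×3.45) = e^(−1.156) = 0.3148; e^(−k₂t) = e^(−0.2567) = 0.7736.
C_B = 0.335×2.62/(0.0744−0.335) × (0.3148−0.7736) = (-3.368)×(-0.4588) = 1.545 mol·L⁻¹.
C_A = C_{A0}e^(−k₁t) = 0.8248 mol·L⁻¹, so C_C = C_{A0}−C_A−C_B = 0.2499 mol·L⁻¹; C_B/C_C = 6.18.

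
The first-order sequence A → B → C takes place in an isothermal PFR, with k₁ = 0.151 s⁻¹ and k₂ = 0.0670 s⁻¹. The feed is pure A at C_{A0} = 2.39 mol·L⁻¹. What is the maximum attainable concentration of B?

1.25 mol·L⁻¹

Evaluating C_B at τ_opt = ln(k₂/k₁)/(k₂−k₁) gives C_{B,max}/C_{A0} = (k₁/k₂)^[k₂/(k₂−k₁)].
= (0.151/0.0670)^(0.0670/(0.0670−0.151)) = (2.254)^(-0.7976) = 0.5230.
C_{B,max} = 0.5230×2.39 = 1.25 mol·L⁻¹.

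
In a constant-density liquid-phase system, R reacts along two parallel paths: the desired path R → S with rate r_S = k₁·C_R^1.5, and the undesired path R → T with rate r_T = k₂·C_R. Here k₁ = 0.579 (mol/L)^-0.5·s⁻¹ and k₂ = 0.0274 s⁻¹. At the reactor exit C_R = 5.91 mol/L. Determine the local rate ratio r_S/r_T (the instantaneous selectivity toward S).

51.4

S_{S/T} = r_S/r_T = (k₁·C_R^1.5)/(k₂·C_R) = (k₁/k₂)·C_R^0.5.
= (0.579×5.910^1.5) / (0.0274×5.910) = 8.319/0.1619 = 51.4.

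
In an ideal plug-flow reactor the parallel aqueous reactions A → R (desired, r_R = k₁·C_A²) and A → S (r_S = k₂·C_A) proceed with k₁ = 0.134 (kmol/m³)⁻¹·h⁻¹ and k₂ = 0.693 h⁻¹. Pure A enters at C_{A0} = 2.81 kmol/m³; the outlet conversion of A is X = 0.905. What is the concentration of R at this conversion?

0.559 kmol/m³

C_A = C_{A0}(1−X) = 0.2669 kmol/m³.
Along a PFR/batch, dC_S/dC_A = −r_S/(r_R+r_S) = −k₂/(k₂+k₁·C_A).
Integrating from C_{A0} to C_A: C_S = (0.693/0.134)·ln[(0.693+0.134·2.81)/(0.693+0.134·0.267)] = 5.172·ln(1.070/0.7288) = 1.984 kmol/m³.
Then C_R = (C_{A0}−C_A) − C_S = 2.543 − 1.984 = 0.5591 kmol/m³.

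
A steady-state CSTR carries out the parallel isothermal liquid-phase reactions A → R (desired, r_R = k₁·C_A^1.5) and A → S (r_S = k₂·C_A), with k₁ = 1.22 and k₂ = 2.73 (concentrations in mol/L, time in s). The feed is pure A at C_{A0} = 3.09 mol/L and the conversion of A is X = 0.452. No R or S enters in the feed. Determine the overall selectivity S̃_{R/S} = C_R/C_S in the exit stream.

0.582

Exit C_A = C_{A0}(1−X) = 3.09×0.548 = 1.693 mol/L.
A CSTR operates uniformly at the exit composition, giving r_R = 2.688 and r_S = 4.623 (each k·C_A^n at C_A = 1.693).
Overall selectivity = C_R/C_S = r_Rτ/(r_Sτ) = r_R/r_S = 0.582.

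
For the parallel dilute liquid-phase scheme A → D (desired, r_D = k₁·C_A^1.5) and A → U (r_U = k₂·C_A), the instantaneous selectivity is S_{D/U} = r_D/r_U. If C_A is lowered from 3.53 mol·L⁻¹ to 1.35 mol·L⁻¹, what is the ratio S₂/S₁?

0.618

S_{D/U} = (k₁/k₂)·C_A^0.5, so S₂/S₁ = (C_{A,2}/C_{A,1})^0.5.
= (1.35/3.53)^0.5 = (0.3824)^0.5 = 0.618.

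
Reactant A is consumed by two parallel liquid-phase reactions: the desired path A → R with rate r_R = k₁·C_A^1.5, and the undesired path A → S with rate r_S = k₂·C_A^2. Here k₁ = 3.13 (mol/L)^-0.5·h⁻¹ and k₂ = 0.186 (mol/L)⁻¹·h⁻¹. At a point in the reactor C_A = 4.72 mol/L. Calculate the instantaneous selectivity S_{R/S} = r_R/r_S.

7.75

S_{R/S} = r_R/r_S = (k₁·C_A^1.5)/(k₂·C_A^2) = (k₁/k₂)·C_A^-0.5.
= (3.13×4.720^1.5) / (0.186×4.720^2) = 32.10/4.144 = 7.75.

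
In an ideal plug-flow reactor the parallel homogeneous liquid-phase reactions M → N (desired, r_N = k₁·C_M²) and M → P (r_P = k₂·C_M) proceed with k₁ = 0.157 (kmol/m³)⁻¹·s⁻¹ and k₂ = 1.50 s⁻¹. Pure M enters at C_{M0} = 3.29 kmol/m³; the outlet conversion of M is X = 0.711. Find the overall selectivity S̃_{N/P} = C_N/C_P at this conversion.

0.218

C_M = C_{M0}(1−X) = 0.9508 kmol/m³.
Along a PFR/batch, dC_P/dC_M = −r_P/(r_N+r_P) = −k₂/(k₂+k₁·C_M).
Integrating from C_{M0} to C_M: C_P = (1.50/0.157)·ln[(1.50+0.157·3.29)/(1.50+0.157·0.951)] = 9.554·ln(2.017/1.649) = 1.921 kmol/m³.
Then C_N = (C_{M0}−C_M) − C_P = 2.339 − 1.921 = 0.4184 kmol/m³.
S̃_{N/P} = C_N/C_P = 0.4184/1.921 = 0.218.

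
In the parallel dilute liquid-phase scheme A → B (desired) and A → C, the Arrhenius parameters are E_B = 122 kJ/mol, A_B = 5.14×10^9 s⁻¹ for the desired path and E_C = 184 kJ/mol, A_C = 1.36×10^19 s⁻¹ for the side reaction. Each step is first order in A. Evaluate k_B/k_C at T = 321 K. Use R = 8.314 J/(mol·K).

4.64

k_B/k_C = (A_B/A_C)·exp[−(E_B−E_C)/(RT)] = (A_B/A_C)·exp[(E_C−E_B)/(RT)].
(E_C−E_B)/(RT) = (184−122)×10³/(8.314×321) = 62000/2669 = 23.23.
k_B/k_C = (5.14×10^9/1.36×10^19)·exp(23.23) = 3.779×10^-10 × 1.228×10^10 = 4.64.
Since E_B < E_C, lowering the temperature improves selectivity toward B.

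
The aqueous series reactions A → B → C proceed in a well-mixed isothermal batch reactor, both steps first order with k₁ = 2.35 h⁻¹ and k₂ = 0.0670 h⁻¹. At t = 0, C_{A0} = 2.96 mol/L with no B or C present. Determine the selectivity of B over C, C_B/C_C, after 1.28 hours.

Solving the coupled first-order balances gives C_B(t) = [k₁/(k₂−k₁)]·C_{A0}·(e^(−k₁t) − e^(−k₂t)).
e^(−k₁t) = e^(−2.35×1.28) = e^(−3.008) = 0.04939; e^(−k₂t) = e^(−0.08576) = 0.9178.
C_B = 2.35×2.96/(0.0670−2.35) × (0.04939−0.9178) = (-3.047)×(-0.8684) = 2.646 mol/L.
C_A = C_{A0}e^(−k₁t) = 0.1462 mol/L, so C_C = C_{A0}−C_A−C_B = 0.1678 mol/L; C_B/C_C = 15.8.

15.8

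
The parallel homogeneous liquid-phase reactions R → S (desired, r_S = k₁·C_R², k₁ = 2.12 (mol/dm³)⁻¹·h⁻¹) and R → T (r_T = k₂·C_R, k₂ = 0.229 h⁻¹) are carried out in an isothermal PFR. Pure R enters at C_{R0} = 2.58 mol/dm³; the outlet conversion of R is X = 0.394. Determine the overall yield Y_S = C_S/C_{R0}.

0.374

C_R = C_{R0}(1−X) = 1.563 mol/dm³.
Along a PFR/batch, dC_T/dC_R = −r_T/(r_S+r_T) = −k₂/(k₂+k₁·C_R).
Integrating from C_{R0} to C_R: C_T = (0.229/2.12)·ln[(0.229+2.12·2.58)/(0.229+2.12·1.56)] = 0.1080·ln(5.699/3.544) = 0.05132 mol/dm³.
Then C_S = (C_{R0}−C_R) − C_T = 1.017 − 0.05132 = 0.9652 mol/dm³.
Y_S = C_S/C_{R0} = 0.9652/2.58 = 0.374.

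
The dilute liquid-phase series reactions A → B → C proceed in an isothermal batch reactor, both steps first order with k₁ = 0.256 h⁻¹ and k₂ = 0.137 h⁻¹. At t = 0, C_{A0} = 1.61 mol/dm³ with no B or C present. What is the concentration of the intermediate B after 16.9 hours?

Solving the coupled first-order balances gives C_B(t) = [k₁/(k₂−k₁)]·C_{A0}·(e^(−k₁t) − e^(−k₂t)).
e^(−k₁t) = e^(−0.256×16.9) = e^(−4.326) = 0.01322; e^(−k₂t) = e^(−2.315) = 0.09874.
C_B = 0.256×1.61/(0.137−0.256) × (0.01322−0.09874) = (-3.464)×(-0.08552) = 0.2962 mol/dm³.

0.296 mol/dm³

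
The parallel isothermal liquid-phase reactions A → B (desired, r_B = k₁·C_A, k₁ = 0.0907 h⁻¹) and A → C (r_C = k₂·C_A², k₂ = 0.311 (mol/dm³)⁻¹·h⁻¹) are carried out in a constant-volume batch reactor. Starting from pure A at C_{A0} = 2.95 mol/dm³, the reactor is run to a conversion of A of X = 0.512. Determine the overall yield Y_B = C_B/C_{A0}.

C_A = C_{A0}(1−X) = 1.440 mol/dm³.
Along a PFR/batch, dC_B/dC_A = −r_B/(r_B+r_C) = −k₁/(k₁+k₂·C_A).
Integrating from C_{A0} to C_A: C_B = (0.0907/0.311)·ln[(0.0907+0.311·2.95)/(0.0907+0.311·1.44)] = 0.2916·ln(1.008/0.5384) = 0.1829 mol/dm³.
Y_B = C_B/C_{A0} = 0.1829/2.95 = 0.0620.

0.0620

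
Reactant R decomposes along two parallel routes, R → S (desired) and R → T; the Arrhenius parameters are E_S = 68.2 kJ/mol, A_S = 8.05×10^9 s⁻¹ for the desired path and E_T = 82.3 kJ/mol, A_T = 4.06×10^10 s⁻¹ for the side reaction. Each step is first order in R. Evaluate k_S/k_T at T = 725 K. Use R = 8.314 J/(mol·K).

k_S/k_T = (A_S/A_T)·exp[−(E_S−E_T)/(RT)] = (A_S/A_T)·exp[(E_T−E_S)/(RT)].
(E_T−E_S)/(RT) = (82.3−68.2)×10³/(8.314×725) = 14100/6028 = 2.339.
k_S/k_T = (8.05×10^9/4.06×10^10)·exp(2.339) = 0.1983 × 10.37 = 2.06.
Since E_S < E_T, lowering the temperature improves selectivity toward S.

2.06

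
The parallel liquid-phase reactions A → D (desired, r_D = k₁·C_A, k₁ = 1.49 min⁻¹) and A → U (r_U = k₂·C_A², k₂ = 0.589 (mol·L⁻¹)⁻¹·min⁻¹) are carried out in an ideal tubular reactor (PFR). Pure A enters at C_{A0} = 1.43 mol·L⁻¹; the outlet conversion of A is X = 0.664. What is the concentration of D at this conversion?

C_A = C_{A0}(1−X) = 0.4805 mol·L⁻¹.
Along a PFR/batch, dC_D/dC_A = −r_D/(r_D+r_U) = −k₁/(k₁+k₂·C_A).
Integrating from C_{A0} to C_A: C_D = (1.49/0.589)·ln[(1.49+0.589·1.43)/(1.49+0.589·0.480)] = 2.530·ln(2.332/1.773) = 0.6936 mol·L⁻¹.

0.694 mol·L⁻¹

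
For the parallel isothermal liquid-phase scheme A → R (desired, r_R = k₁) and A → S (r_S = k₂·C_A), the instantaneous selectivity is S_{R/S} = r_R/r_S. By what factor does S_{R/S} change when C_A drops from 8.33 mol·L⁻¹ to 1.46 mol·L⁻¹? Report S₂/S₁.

S_{R/S} = (k₁/k₂)·C_A⁻¹, so S₂/S₁ = (C_{A,2}/C_{A,1})⁻¹.
= 8.33/1.46 = 5.71.
Selectivity toward R rises as C_A falls — low-concentration operation is favoured.

5.71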